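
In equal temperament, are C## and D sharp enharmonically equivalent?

No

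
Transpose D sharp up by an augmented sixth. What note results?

B##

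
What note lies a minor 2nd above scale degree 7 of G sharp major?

G#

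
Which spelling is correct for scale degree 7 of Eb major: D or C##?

D

Each scale degree takes a distinct letter name. Degree 7 of a scale on E must use the letter D.
D and C## are enharmonically the same pitch, but only D uses the letter D, so it is the correct spelling here.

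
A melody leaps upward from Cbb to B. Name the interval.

doubly augmented seventh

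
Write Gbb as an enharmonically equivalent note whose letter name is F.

Plain F sits at the same pitch as Gbb, so on the letter F the same pitch needs a natural: F.

F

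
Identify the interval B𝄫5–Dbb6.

minor third

Counting letters B–C–D gives a third.
Bbb→Dbb = 3 semitones, 1 narrower than the major third (4), so minor.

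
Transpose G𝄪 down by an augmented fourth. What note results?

D#

G down a perfect fourth is D, so the target letter is D.
From G##, an augmented fourth is 6 semitones down: D#.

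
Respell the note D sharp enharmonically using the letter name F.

Fbb

D# is pitch class 3. The letter F alone is pitch class 5.
To reach pitch class 3 from F requires an offset of -2 semitones, i.e. double flat: Fbb.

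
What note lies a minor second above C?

C up a major second is D, so the target letter is D.
From C, a minor second is 1 semitone up: Db.

Db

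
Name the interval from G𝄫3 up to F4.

augmented seventh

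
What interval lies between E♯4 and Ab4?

doubly diminished fourth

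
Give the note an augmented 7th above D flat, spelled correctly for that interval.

A seventh above D lands on the letter C.
An augmented seventh spans 12 semitones, so Db moves to pitch class 1. On the letter C that is C#.

C#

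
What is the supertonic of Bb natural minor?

C

The Bb natural minor scale runs Bb C Db Eb F Gb Ab.
Degree 2 is C.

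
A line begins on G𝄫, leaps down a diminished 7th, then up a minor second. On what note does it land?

Bbb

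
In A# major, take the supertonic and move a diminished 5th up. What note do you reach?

The supertonic of A# major is B#.
A diminished fifth (6 semitones) above B# lands on the letter F, giving F#.

F#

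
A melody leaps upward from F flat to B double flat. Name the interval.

The letter names run F→B, a span of 3 letter steps, so the interval is some kind of fourth.
Fb to Bbb is 5 semitones. A perfect fourth is 5, so 5 makes it perfect.

perfect fourth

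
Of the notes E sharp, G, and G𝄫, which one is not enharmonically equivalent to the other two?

G

In 12-tone equal temperament, enharmonic equivalents share a pitch class. E# is pitch class 5; G is pitch class 7; Gbb is pitch class 5.
E# and Gbb share pitch class 5, while G is pitch class 7.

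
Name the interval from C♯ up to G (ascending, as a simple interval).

diminished fifth

The letter names run C→G, a span of 4 letter steps, so the interval is some kind of fifth.
C# to G is 6 semitones. A perfect fifth is 7, so 6 makes it diminished.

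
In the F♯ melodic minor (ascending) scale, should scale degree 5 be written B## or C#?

C#

Each scale degree takes a distinct letter name. Degree 5 of a scale on F must use the letter C.
C# and B## are enharmonically the same pitch, but only C# uses the letter C, so it is the correct spelling here.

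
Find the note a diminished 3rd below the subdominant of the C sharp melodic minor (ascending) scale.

D##

The subdominant of C# melodic minor (ascending) is F#.
A diminished third (2 semitones) below F# lands on the letter D, giving D##.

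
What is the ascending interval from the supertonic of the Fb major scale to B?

The supertonic of Fb major is Gb.
Gb up to B: letters G→B make it a third; 5 semitones makes it augmented.

augmented third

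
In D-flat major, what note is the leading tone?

C

The Db major scale runs Db Eb F Gb Ab Bb C.
Degree 7 is C.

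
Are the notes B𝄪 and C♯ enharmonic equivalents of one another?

B## = pitch class 1 and C# = pitch class 1 — the same pitch class, so they are enharmonic equivalents.

Yes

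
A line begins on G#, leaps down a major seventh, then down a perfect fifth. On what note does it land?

D

A major seventh down from G# is A (letter A, 11 semitones down).
A perfect fifth down from A is D (letter D, 7 semitones down).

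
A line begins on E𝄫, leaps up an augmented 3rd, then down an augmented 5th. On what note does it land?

An augmented third up from Ebb is G (letter G, 5 semitones up).
An augmented fifth down from G is Cb (letter C, 8 semitones down).

Cb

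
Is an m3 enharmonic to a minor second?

No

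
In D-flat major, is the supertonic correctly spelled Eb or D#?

Each scale degree takes a distinct letter name. Degree 2 of a scale on D must use the letter E.
Eb and D# are enharmonically the same pitch, but only Eb uses the letter E, so it is the correct spelling here.

Eb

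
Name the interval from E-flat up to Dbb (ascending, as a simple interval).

diminished seventh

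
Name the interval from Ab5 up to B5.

The letter names run A→B, a span of 1 letter step, so the interval is some kind of second.
Ab to B is 3 semitones. A major second is 2, so 3 makes it augmented.

augmented second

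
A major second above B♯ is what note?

C##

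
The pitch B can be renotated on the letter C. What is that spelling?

Plain C sits 1 semitone above B, so on the letter C the same pitch needs a flat: Cb.

Cb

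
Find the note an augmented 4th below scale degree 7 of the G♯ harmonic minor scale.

Scale degree 7 of G# harmonic minor is F##.
An augmented fourth (6 semitones) below F## lands on the letter C, giving C#.

C#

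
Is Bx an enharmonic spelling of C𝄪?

Two spellings are enharmonically equivalent only if they share a pitch class.
Here B## → 1, C## → 2; 1 ≠ 2, so they are not.

No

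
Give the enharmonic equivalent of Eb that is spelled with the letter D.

D#

Plain D sits 1 semitone below Eb, so on the letter D the same pitch needs a sharp: D#.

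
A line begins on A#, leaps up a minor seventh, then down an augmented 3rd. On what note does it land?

Eb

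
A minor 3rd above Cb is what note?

Ebb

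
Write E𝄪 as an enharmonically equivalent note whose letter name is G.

Gb

Plain G sits 1 semitone above E##, so on the letter G the same pitch needs a flat: Gb.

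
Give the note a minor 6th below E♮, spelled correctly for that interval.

G#

E down a major sixth is G, so the target letter is G.
From E, a minor sixth is 8 semitones down: G#.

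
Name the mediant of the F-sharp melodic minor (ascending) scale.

A

Degree 3 takes the letter 2 steps above F, which is A.
In melodic minor (ascending), degree 3 sits 3 semitones above the tonic. F# + 3 semitones is pitch class 9, spelled on A as A.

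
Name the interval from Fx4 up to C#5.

diminished fifth

The letter names run F→C, a span of 4 letter steps, so the interval is some kind of fifth.
F## to C# is 6 semitones. A perfect fifth is 7, so 6 makes it diminished.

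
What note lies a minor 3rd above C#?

E

A third above C lands on the letter E.
A minor third spans 3 semitones, so C# moves to pitch class 4. On the letter E that is E.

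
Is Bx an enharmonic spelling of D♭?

B## = pitch class 1 and Db = pitch class 1 — the same pitch class, so they are enharmonic equivalents.

Yes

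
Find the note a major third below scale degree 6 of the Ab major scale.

Db

Scale degree 6 of Ab major is F.
A major third (4 semitones) below F lands on the letter D, giving Db.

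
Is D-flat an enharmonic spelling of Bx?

Yes

Db = pitch class 1 and B## = pitch class 1 — the same pitch class, so they are enharmonic equivalents.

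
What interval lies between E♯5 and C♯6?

minor sixth

Counting letters E–F–G–A–B–C gives a sixth.
E#→C# = 8 semitones, 1 narrower than the major sixth (9), so minor.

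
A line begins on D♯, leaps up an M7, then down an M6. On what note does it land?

E#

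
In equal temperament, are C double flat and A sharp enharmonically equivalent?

Yes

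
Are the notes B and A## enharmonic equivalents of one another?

B is pitch class 11; A## is pitch class 11.
All spellings map to pitch class 11, so they are enharmonically equivalent.

Yes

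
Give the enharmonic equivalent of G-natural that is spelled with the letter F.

Plain F sits 2 semitones below G, so on the letter F the same pitch needs a double sharp: F##.

F##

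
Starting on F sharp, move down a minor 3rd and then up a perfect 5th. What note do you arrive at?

A minor third down from F# is D# (letter D, 3 semitones down).
A perfect fifth up from D# is A# (letter A, 7 semitones up).

A#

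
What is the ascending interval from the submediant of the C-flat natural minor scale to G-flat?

The submediant of Cb natural minor is Abb.
Abb up to Gb: letters A→G make it a seventh; 11 semitones makes it major.

major seventh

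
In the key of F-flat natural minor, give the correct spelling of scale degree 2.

Degree 2 takes the letter 1 step above F, which is G.
In natural minor, degree 2 sits 2 semitones above the tonic. Fb + 2 semitones is pitch class 6, spelled on G as Gb.

Gb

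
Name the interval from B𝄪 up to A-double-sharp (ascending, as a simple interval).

The letter names run B→A, a span of 6 letter steps, so the interval is some kind of seventh.
B## to A## is 10 semitones. A major seventh is 11, so 10 makes it minor.

minor seventh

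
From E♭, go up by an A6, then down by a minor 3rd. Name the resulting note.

A#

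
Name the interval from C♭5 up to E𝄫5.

minor third

Counting letters C–D–E gives a third.
Cb→Ebb = 3 semitones, 1 narrower than the major third (4), so minor.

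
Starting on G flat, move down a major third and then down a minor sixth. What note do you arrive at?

A major third down from Gb is Ebb (letter E, 4 semitones down).
A minor sixth down from Ebb is Gb (letter G, 8 semitones down).

Gb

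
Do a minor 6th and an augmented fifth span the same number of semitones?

A minor sixth spans 8 semitones; an augmented fifth spans 8.
They are enharmonically equivalent.

Yes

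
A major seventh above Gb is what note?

F

G up a major seventh is F#, so the target letter is F.
From Gb, a major seventh is 11 semitones up: F.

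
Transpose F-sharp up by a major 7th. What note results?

F up a major seventh is E, so the target letter is E.
From F#, a major seventh is 11 semitones up: E#.

E#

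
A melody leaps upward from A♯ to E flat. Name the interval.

doubly diminished fifth

Counting letters A–B–C–D–E gives a fifth.
A#→Eb = 5 semitones, 2 narrower than the perfect fifth (7), so doubly diminished.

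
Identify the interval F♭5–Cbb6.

The letter names run F→C, a span of 4 letter steps, so the interval is some kind of fifth.
Fb to Cbb is 6 semitones. A perfect fifth is 7, so 6 makes it diminished.

diminished fifth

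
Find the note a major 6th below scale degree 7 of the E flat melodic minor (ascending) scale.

F

Scale degree 7 of Eb melodic minor (ascending) is D.
A major sixth (9 semitones) below D lands on the letter F, giving F.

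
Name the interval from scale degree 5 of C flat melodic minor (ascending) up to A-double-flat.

Scale degree 5 of Cb melodic minor (ascending) is Gb.
Gb up to Abb: letters G→A make it a second; 1 semitone makes it minor.

minor second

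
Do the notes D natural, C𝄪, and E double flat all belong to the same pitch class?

Yes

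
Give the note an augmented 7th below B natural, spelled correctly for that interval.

Cb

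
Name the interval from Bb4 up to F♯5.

The letter names run B→F, a span of 4 letter steps, so the interval is some kind of fifth.
Bb to F# is 8 semitones. A perfect fifth is 7, so 8 makes it augmented.

augmented fifth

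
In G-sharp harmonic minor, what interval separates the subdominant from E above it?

minor third

The subdominant of G# harmonic minor is C#.
C# up to E: letters C→E make it a third; 3 semitones makes it minor.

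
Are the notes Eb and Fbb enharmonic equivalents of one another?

Eb = pitch class 3 and Fbb = pitch class 3 — the same pitch class, so they are enharmonic equivalents.

Yes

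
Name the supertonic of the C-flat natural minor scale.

The Cb natural minor scale runs Cb Db Ebb Fb Gb Abb Bbb.
Degree 2 is Db.

Db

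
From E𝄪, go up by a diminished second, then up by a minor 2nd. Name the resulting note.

A diminished second up from E## is F# (letter F, 0 semitones up).
A minor second up from F# is G (letter G, 1 semitone up).

G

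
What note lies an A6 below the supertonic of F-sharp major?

The supertonic of F# major is G#.
An augmented sixth (10 semitones) below G# lands on the letter B, giving Bb.

Bb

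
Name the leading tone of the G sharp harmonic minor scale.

Degree 7 takes the letter 6 steps above G, which is F.
In harmonic minor, degree 7 sits 11 semitones above the tonic. G# + 11 semitones is pitch class 7, spelled on F as F##.

F##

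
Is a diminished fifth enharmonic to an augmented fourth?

A diminished fifth spans 6 semitones; an augmented fourth spans 6.
They are enharmonically equivalent.

Yes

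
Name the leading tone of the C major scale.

B

Degree 7 takes the letter 6 steps above C, which is B.
In major, degree 7 sits 11 semitones above the tonic. C + 11 semitones is pitch class 11, spelled on B as B.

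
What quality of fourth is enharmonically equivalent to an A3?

perfect

An augmented third spans 5 semitones.
A fourth spanning 5 semitones is perfect (the perfect fourth is 5).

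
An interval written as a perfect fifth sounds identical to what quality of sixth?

diminished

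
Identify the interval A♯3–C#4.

Counting letters A–B–C gives a third.
A#→C# = 3 semitones, 1 narrower than the major third (4), so minor.

minor third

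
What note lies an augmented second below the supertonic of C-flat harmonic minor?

Cbb

The supertonic of Cb harmonic minor is Db.
An augmented second (3 semitones) below Db lands on the letter C, giving Cbb.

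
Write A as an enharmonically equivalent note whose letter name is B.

Plain B sits 2 semitones above A, so on the letter B the same pitch needs a double flat: Bbb.

Bbb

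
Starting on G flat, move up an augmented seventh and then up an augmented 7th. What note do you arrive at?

E##

An augmented seventh up from Gb is F# (letter F, 12 semitones up).
An augmented seventh up from F# is E## (letter E, 12 semitones up).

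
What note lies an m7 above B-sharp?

A seventh above B lands on the letter A.
A minor seventh spans 10 semitones, so B# moves to pitch class 10. On the letter A that is A#.

A#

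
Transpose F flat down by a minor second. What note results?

A second below F lands on the letter E.
A minor second spans 1 semitone, so Fb moves to pitch class 3. On the letter E that is Eb.

Eb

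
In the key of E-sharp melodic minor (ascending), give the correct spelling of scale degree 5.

B#

The E# melodic minor (ascending) scale runs E# F## G# A# B# C## D##.
Degree 5 is B#.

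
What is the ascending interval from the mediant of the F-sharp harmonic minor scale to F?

The mediant of F# harmonic minor is A.
A up to F: letters A→F make it a sixth; 8 semitones makes it minor.

minor sixth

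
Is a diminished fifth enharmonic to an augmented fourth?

Yes

A diminished fifth spans 6 semitones; an augmented fourth spans 6.
They are enharmonically equivalent.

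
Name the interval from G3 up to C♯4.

augmented fourth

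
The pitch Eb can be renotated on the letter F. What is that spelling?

Fbb

Plain F sits 2 semitones above Eb, so on the letter F the same pitch needs a double flat: Fbb.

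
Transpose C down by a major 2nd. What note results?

Bb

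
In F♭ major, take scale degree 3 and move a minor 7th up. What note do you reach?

Scale degree 3 of Fb major is Ab.
A minor seventh (10 semitones) above Ab lands on the letter G, giving Gb.

Gb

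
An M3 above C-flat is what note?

Eb

C up a major third is E, so the target letter is E.
From Cb, a major third is 4 semitones up: Eb.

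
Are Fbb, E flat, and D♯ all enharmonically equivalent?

Yes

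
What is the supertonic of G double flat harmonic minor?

Degree 2 takes the letter 1 step above G, which is A.
In harmonic minor, degree 2 sits 2 semitones above the tonic. Gbb + 2 semitones is pitch class 7, spelled on A as Abb.

Abb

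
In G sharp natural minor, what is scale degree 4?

Degree 4 takes the letter 3 steps above G, which is C.
In natural minor, degree 4 sits 5 semitones above the tonic. G# + 5 semitones is pitch class 1, spelled on C as C#.

C#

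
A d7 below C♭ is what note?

D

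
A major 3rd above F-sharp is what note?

F up a major third is A, so the target letter is A.
From F#, a major third is 4 semitones up: A#.

A#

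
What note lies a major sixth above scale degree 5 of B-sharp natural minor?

D##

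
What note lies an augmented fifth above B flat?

F#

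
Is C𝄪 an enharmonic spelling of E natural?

No

Two spellings are enharmonically equivalent only if they share a pitch class.
Here C## → 2, E → 4; 2 ≠ 4, so they are not.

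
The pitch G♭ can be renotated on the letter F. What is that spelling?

Plain F sits 1 semitone below Gb, so on the letter F the same pitch needs a sharp: F#.

F#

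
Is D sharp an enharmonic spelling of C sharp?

D# is pitch class 3; C# is pitch class 1.
The pitch classes differ (3 vs. 1), so they are not enharmonic equivalents.

No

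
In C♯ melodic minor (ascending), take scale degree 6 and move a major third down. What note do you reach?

Scale degree 6 of C# melodic minor (ascending) is A#.
A major third (4 semitones) below A# lands on the letter F, giving F#.

F#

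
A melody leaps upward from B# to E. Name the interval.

diminished fourth

Counting letters B–C–D–E gives a fourth.
B#→E = 4 semitones, 1 narrower than the perfect fourth (5), so diminished.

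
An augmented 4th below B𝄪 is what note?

A fourth below B lands on the letter F.
An augmented fourth spans 6 semitones, so B## moves to pitch class 7. On the letter F that is F##.

F##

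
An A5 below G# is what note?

C

A fifth below G lands on the letter C.
An augmented fifth spans 8 semitones, so G# moves to pitch class 0. On the letter C that is C.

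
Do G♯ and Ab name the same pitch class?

G# = pitch class 8 and Ab = pitch class 8 — the same pitch class, so they are enharmonic equivalents.

Yes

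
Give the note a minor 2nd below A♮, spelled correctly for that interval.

A second below A lands on the letter G.
A minor second spans 1 semitone, so A moves to pitch class 8. On the letter G that is G#.

G#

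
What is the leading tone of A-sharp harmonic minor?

The A# harmonic minor scale runs A# B# C# D# E# F# G##.
Degree 7 is G##.

G##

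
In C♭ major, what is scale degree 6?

The Cb major scale runs Cb Db Eb Fb Gb Ab Bb.
Degree 6 is Ab.

Ab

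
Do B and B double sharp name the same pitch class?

No

B is pitch class 11; B## is pitch class 1.
The pitch classes differ (11 vs. 1), so they are not enharmonic equivalents.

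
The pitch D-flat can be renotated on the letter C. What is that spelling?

C#

Db is pitch class 1. The letter C alone is pitch class 0.
To reach pitch class 1 from C requires an offset of +1 semitone, i.e. sharp: C#.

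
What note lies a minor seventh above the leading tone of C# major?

The leading tone of C# major is B#.
A minor seventh (10 semitones) above B# lands on the letter A, giving A#.

A#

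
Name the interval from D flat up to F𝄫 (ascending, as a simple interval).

diminished third

Counting letters D–E–F gives a third.
Db→Fbb = 2 semitones, 2 narrower than the major third (4), so diminished.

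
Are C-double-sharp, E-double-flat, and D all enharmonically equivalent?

Yes

C## = pitch class 2 and Ebb = pitch class 2 and D = pitch class 2 — the same pitch class, so they are enharmonic equivalents.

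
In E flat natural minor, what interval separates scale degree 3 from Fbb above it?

Scale degree 3 of Eb natural minor is Gb.
Gb up to Fbb: letters G→F make it a seventh; 9 semitones makes it diminished.

diminished seventh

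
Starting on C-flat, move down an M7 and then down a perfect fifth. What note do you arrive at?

A major seventh down from Cb is Dbb (letter D, 11 semitones down).
A perfect fifth down from Dbb is Gbb (letter G, 7 semitones down).

Gbb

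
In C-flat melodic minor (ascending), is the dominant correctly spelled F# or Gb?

Each scale degree takes a distinct letter name. Degree 5 of a scale on C must use the letter G.
Gb and F# are enharmonically the same pitch, but only Gb uses the letter G, so it is the correct spelling here.

Gb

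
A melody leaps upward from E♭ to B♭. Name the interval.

perfect fifth

Counting letters E–F–G–A–B gives a fifth.
Eb→Bb = 7 semitones, exactly the perfect fifth.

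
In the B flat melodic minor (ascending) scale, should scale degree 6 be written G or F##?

Each scale degree takes a distinct letter name. Degree 6 of a scale on B must use the letter G.
G and F## are enharmonically the same pitch, but only G uses the letter G, so it is the correct spelling here.

G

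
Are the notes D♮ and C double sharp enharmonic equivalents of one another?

D = pitch class 2 and C## = pitch class 2 — the same pitch class, so they are enharmonic equivalents.

Yes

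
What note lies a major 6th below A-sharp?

C#

A sixth below A lands on the letter C.
A major sixth spans 9 semitones, so A# moves to pitch class 1. On the letter C that is C#.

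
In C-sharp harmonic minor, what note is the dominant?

The C# harmonic minor scale runs C# D# E F# G# A B#.
Degree 5 is G#.

G#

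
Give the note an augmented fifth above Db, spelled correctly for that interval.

A fifth above D lands on the letter A.
An augmented fifth spans 8 semitones, so Db moves to pitch class 9. On the letter A that is A.

A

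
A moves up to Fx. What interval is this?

augmented sixth

The letter names run A→F, a span of 5 letter steps, so the interval is some kind of sixth.
A to F## is 10 semitones. A major sixth is 9, so 10 makes it augmented.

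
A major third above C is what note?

E

A third above C lands on the letter E.
A major third spans 4 semitones, so C moves to pitch class 4. On the letter E that is E.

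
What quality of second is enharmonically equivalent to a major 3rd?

A major third spans 4 semitones.
A second spanning 4 semitones is doubly augmented (the major second is 2).

doubly augmented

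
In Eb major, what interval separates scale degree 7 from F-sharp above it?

major third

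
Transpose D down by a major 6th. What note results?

F

A sixth below D lands on the letter F.
A major sixth spans 9 semitones, so D moves to pitch class 5. On the letter F that is F.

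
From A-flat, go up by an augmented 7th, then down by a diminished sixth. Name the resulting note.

B##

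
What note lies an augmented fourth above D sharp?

G##

A fourth above D lands on the letter G.
An augmented fourth spans 6 semitones, so D# moves to pitch class 9. On the letter G that is G##.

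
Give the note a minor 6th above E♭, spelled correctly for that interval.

E up a major sixth is C#, so the target letter is C.
From Eb, a minor sixth is 8 semitones up: Cb.

Cb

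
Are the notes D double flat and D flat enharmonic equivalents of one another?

Dbb is pitch class 0; Db is pitch class 1.
The pitch classes differ (0 vs. 1), so they are not enharmonic equivalents.

No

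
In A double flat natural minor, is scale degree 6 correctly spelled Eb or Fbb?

Each scale degree takes a distinct letter name. Degree 6 of a scale on A must use the letter F.
Fbb and Eb are enharmonically the same pitch, but only Fbb uses the letter F, so it is the correct spelling here.

Fbb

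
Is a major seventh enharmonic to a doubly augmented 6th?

Yes

A major seventh spans 11 semitones; a doubly augmented sixth spans 11.
They are enharmonically equivalent.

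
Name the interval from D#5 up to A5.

Counting letters D–E–F–G–A gives a fifth.
D#→A = 6 semitones, 1 narrower than the perfect fifth (7), so diminished.

diminished fifth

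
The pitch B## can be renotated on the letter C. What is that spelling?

Plain C sits 1 semitone below B##, so on the letter C the same pitch needs a sharp: C#.

C#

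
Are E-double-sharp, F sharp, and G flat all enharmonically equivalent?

E## is pitch class 6; F# is pitch class 6; Gb is pitch class 6.
All spellings map to pitch class 6, so they are enharmonically equivalent.

Yes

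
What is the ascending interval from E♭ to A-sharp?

Counting letters E–F–G–A gives a fourth.
Eb→A# = 7 semitones, 2 wider than the perfect fourth (5), so doubly augmented.

doubly augmented fourth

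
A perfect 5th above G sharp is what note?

G up a perfect fifth is D, so the target letter is D.
From G#, a perfect fifth is 7 semitones up: D#.

D#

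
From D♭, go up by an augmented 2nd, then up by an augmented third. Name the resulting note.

G##

An augmented second up from Db is E (letter E, 3 semitones up).
An augmented third up from E is G## (letter G, 5 semitones up).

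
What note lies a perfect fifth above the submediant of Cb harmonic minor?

Ebb

The submediant of Cb harmonic minor is Abb.
A perfect fifth (7 semitones) above Abb lands on the letter E, giving Ebb.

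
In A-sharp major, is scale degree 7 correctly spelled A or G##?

Each scale degree takes a distinct letter name. Degree 7 of a scale on A must use the letter G.
G## and A are enharmonically the same pitch, but only G## uses the letter G, so it is the correct spelling here.

G##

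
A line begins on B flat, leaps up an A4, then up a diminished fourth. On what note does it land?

Ab

An augmented fourth up from Bb is E (letter E, 6 semitones up).
A diminished fourth up from E is Ab (letter A, 4 semitones up).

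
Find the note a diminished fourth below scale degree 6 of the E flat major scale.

G#

Scale degree 6 of Eb major is C.
A diminished fourth (4 semitones) below C lands on the letter G, giving G#.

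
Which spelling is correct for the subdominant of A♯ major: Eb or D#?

Each scale degree takes a distinct letter name. Degree 4 of a scale on A must use the letter D.
D# and Eb are enharmonically the same pitch, but only D# uses the letter D, so it is the correct spelling here.

D#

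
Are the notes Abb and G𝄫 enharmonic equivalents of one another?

No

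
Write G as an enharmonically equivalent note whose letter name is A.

Abb

G is pitch class 7. The letter A alone is pitch class 9.
To reach pitch class 7 from A requires an offset of -2 semitones, i.e. double flat: Abb.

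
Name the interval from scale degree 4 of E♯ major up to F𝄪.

major sixth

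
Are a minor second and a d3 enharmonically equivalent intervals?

A minor second spans 1 semitone; a diminished third spans 2.
The spans differ, so they are not enharmonic equivalents.

No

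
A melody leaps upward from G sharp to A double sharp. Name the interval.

augmented second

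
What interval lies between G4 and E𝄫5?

diminished sixth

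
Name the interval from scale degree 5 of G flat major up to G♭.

Scale degree 5 of Gb major is Db.
Db up to Gb: letters D→G make it a fourth; 5 semitones makes it perfect.

perfect fourth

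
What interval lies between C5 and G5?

perfect fifth

The letter names run C→G, a span of 4 letter steps, so the interval is some kind of fifth.
C to G is 7 semitones. A perfect fifth is 7, so 7 makes it perfect.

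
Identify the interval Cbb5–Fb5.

The letter names run C→F, a span of 3 letter steps, so the interval is some kind of fourth.
Cbb to Fb is 6 semitones. A perfect fourth is 5, so 6 makes it augmented.

augmented fourth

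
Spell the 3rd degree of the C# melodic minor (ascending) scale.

E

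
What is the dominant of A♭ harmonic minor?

Eb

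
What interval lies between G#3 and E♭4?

diminished sixth

Counting letters G–A–B–C–D–E gives a sixth.
G#→Eb = 7 semitones, 2 narrower than the major sixth (9), so diminished.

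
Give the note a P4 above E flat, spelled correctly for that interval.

Ab

A fourth above E lands on the letter A.
A perfect fourth spans 5 semitones, so Eb moves to pitch class 8. On the letter A that is Ab.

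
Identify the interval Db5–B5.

augmented sixth

The letter names run D→B, a span of 5 letter steps, so the interval is some kind of sixth.
Db to B is 10 semitones. A major sixth is 9, so 10 makes it augmented.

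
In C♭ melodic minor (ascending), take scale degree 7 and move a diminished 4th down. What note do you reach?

Scale degree 7 of Cb melodic minor (ascending) is Bb.
A diminished fourth (4 semitones) below Bb lands on the letter F, giving F#.

F#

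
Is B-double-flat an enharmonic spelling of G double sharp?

Yes

Bbb = pitch class 9 and G## = pitch class 9 — the same pitch class, so they are enharmonic equivalents.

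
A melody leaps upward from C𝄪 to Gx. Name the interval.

The letter names run C→G, a span of 4 letter steps, so the interval is some kind of fifth.
C## to G## is 7 semitones. A perfect fifth is 7, so 7 makes it perfect.

perfect fifth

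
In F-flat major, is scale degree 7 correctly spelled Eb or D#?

Eb

Each scale degree takes a distinct letter name. Degree 7 of a scale on F must use the letter E.
Eb and D# are enharmonically the same pitch, but only Eb uses the letter E, so it is the correct spelling here.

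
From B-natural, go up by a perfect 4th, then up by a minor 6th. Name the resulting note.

C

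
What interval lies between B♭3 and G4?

The letter names run B→G, a span of 5 letter steps, so the interval is some kind of sixth.
Bb to G is 9 semitones. A major sixth is 9, so 9 makes it major.

major sixth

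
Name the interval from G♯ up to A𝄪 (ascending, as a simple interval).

Counting letters G–A gives a second.
G#→A## = 3 semitones, 1 wider than the major second (2), so augmented.

augmented second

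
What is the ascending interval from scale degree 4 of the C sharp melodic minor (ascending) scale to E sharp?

Scale degree 4 of C# melodic minor (ascending) is F#.
F# up to E#: letters F→E make it a seventh; 11 semitones makes it major.

major seventh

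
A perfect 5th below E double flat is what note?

A fifth below E lands on the letter A.
A perfect fifth spans 7 semitones, so Ebb moves to pitch class 7. On the letter A that is Abb.

Abb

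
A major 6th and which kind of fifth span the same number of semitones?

A major sixth spans 9 semitones.
A fifth spanning 9 semitones is doubly augmented (the perfect fifth is 7).

doubly augmented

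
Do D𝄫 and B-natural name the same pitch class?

No

Two spellings are enharmonically equivalent only if they share a pitch class.
Here Dbb → 0, B → 11; 0 ≠ 11, so they are not.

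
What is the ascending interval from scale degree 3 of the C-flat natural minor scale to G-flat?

Scale degree 3 of Cb natural minor is Ebb.
Ebb up to Gb: letters E→G make it a third; 4 semitones makes it major.

major third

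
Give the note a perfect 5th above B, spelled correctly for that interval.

B up a perfect fifth is F#, so the target letter is F.
From B, a perfect fifth is 7 semitones up: F#.

F#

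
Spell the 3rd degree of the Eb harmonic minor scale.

Degree 3 takes the letter 2 steps above E, which is G.
In harmonic minor, degree 3 sits 3 semitones above the tonic. Eb + 3 semitones is pitch class 6, spelled on G as Gb.

Gb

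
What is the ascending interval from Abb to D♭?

augmented fourth

The letter names run A→D, a span of 3 letter steps, so the interval is some kind of fourth.
Abb to Db is 6 semitones. A perfect fourth is 5, so 6 makes it augmented.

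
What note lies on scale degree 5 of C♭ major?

Gb

The Cb major scale runs Cb Db Eb Fb Gb Ab Bb.
Degree 5 is Gb.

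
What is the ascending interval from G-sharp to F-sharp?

minor seventh

The letter names run G→F, a span of 6 letter steps, so the interval is some kind of seventh.
G# to F# is 10 semitones. A major seventh is 11, so 10 makes it minor.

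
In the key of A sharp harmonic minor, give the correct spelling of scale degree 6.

F#

The A# harmonic minor scale runs A# B# C# D# E# F# G##.
Degree 6 is F#.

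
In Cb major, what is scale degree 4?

Fb

The Cb major scale runs Cb Db Eb Fb Gb Ab Bb.
Degree 4 is Fb.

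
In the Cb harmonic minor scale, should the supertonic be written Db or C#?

Db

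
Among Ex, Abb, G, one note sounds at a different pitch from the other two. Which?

E##

In 12-tone equal temperament, enharmonic equivalents share a pitch class. E## is pitch class 6; Abb is pitch class 7; G is pitch class 7.
Abb and G share pitch class 7, while E## is pitch class 6.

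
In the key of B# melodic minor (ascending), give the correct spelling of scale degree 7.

Degree 7 takes the letter 6 steps above B, which is A.
In melodic minor (ascending), degree 7 sits 11 semitones above the tonic. B# + 11 semitones is pitch class 11, spelled on A as A##.

A##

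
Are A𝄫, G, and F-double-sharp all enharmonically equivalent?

Yes

Abb = pitch class 7 and G = pitch class 7 and F## = pitch class 7 — the same pitch class, so they are enharmonic equivalents.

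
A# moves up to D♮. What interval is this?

The letter names run A→D, a span of 3 letter steps, so the interval is some kind of fourth.
A# to D is 4 semitones. A perfect fourth is 5, so 4 makes it diminished.

diminished fourth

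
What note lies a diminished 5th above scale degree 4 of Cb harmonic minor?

Scale degree 4 of Cb harmonic minor is Fb.
A diminished fifth (6 semitones) above Fb lands on the letter C, giving Cbb.

Cbb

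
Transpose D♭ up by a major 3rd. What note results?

D up a major third is F#, so the target letter is F.
From Db, a major third is 4 semitones up: F.

F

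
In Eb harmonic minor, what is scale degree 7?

Degree 7 takes the letter 6 steps above E, which is D.
In harmonic minor, degree 7 sits 11 semitones above the tonic. Eb + 11 semitones is pitch class 2, spelled on D as D.

D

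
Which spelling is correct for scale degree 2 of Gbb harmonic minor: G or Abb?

Each scale degree takes a distinct letter name. Degree 2 of a scale on G must use the letter A.
Abb and G are enharmonically the same pitch, but only Abb uses the letter A, so it is the correct spelling here.

Abb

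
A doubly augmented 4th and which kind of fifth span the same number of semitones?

perfect

A doubly augmented fourth spans 7 semitones.
A fifth spanning 7 semitones is perfect (the perfect fifth is 7).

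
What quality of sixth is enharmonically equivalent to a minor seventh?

augmented

A minor seventh spans 10 semitones.
A sixth spanning 10 semitones is augmented (the major sixth is 9).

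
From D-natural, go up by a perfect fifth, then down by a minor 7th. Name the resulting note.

A perfect fifth up from D is A (letter A, 7 semitones up).
A minor seventh down from A is B (letter B, 10 semitones down).

B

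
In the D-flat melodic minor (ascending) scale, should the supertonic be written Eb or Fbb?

Each scale degree takes a distinct letter name. Degree 2 of a scale on D must use the letter E.
Eb and Fbb are enharmonically the same pitch, but only Eb uses the letter E, so it is the correct spelling here.

Eb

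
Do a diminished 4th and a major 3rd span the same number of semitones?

Yes

A diminished fourth spans 4 semitones; a major third spans 4.
They are enharmonically equivalent.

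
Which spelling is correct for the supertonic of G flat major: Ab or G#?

Ab

Each scale degree takes a distinct letter name. Degree 2 of a scale on G must use the letter A.
Ab and G# are enharmonically the same pitch, but only Ab uses the letter A, so it is the correct spelling here.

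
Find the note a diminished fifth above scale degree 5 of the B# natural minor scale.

Scale degree 5 of B# natural minor is F##.
A diminished fifth (6 semitones) above F## lands on the letter C, giving C#.

C#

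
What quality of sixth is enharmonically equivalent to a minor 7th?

A minor seventh spans 10 semitones.
A sixth spanning 10 semitones is augmented (the major sixth is 9).

augmented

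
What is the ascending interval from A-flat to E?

augmented fifth

Counting letters A–B–C–D–E gives a fifth.
Ab→E = 8 semitones, 1 wider than the perfect fifth (7), so augmented.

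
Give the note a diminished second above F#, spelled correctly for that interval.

F up a major second is G, so the target letter is G.
From F#, a diminished second is 0 semitones up: Gb.

Gb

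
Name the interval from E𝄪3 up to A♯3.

Counting letters E–F–G–A gives a fourth.
E##→A# = 4 semitones, 1 narrower than the perfect fourth (5), so diminished.

diminished fourth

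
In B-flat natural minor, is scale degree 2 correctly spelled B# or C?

C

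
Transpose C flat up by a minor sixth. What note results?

Abb

A sixth above C lands on the letter A.
A minor sixth spans 8 semitones, so Cb moves to pitch class 7. On the letter A that is Abb.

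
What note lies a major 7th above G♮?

G up a major seventh is F#, so the target letter is F.
From G, a major seventh is 11 semitones up: F#.

F#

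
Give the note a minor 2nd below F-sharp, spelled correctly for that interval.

F down a major second is Eb, so the target letter is E.
From F#, a minor second is 1 semitone down: E#.

E#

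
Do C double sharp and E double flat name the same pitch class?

Yes

C## is pitch class 2; Ebb is pitch class 2.
All spellings map to pitch class 2, so they are enharmonically equivalent.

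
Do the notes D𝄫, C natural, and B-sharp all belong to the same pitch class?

Yes

Dbb = pitch class 0 and C = pitch class 0 and B# = pitch class 0 — the same pitch class, so they are enharmonic equivalents.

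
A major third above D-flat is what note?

F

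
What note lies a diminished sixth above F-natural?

A sixth above F lands on the letter D.
A diminished sixth spans 7 semitones, so F moves to pitch class 0. On the letter D that is Dbb.

Dbb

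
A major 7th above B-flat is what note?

A seventh above B lands on the letter A.
A major seventh spans 11 semitones, so Bb moves to pitch class 9. On the letter A that is A.

A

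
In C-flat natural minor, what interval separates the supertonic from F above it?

The supertonic of Cb natural minor is Db.
Db up to F: letters D→F make it a third; 4 semitones makes it major.

major third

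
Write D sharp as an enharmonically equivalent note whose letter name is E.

Plain E sits 1 semitone above D#, so on the letter E the same pitch needs a flat: Eb.

Eb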